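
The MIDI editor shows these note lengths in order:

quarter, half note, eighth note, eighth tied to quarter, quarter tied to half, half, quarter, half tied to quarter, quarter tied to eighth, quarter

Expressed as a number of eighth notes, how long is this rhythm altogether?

Working in eighth notes: quarter = 2; half note = 4; eighth note = 1; eighth tied to quarter (eighth + quarter) = 3; quarter tied to half (quarter + half) = 6; half = 4; quarter = 2; half tied to quarter (half + quarter) = 6; quarter tied to eighth (quarter + eighth) = 3; quarter = 2.
Altogether 2 + 4 + 1 + 3 + 6 + 4 + 2 + 6 + 3 + 2 = 33 eighth notes.

33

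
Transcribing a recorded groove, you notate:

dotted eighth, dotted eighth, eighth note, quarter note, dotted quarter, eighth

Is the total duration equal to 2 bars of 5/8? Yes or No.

Yes

One bar of 5/8 = 10 sixteenth notes, so 2 bars = 20.
Convert each value to sixteenth notes: dotted eighth = 3; dotted eighth = 3; eighth note = 2; quarter note = 4; dotted quarter = 6; eighth = 2.
Sum: 3 + 3 + 2 + 4 + 6 + 2 = 20.
20 equals 20, so the answer is Yes.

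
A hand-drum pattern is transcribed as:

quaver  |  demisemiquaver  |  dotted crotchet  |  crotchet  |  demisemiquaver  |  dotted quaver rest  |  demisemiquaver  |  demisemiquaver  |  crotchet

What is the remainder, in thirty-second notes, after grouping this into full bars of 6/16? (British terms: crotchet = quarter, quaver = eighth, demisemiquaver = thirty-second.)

One bar of 6/16 = 12 thirty-second notes.
Each duration in thirty-second notes: quaver = 4; demisemiquaver = 1; dotted crotchet = 12; crotchet = 8; demisemiquaver = 1; dotted quaver rest = 6; demisemiquaver = 1; demisemiquaver = 1; crotchet = 8.
Total: 4 + 1 + 12 + 8 + 1 + 6 + 1 + 1 + 8 = 42.
42 ÷ 12 = 3 complete bars with 6 thirty-second notes remaining.

6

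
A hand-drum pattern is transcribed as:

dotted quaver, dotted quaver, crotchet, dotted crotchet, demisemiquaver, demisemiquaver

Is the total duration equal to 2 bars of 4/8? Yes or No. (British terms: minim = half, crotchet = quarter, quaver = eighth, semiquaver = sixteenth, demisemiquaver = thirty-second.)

No

One bar of 4/8 = 16 thirty-second notes, so 2 bars = 32.
Working in thirty-second notes: dotted quaver = 6; dotted quaver = 6; crotchet = 8; dotted crotchet = 12; demisemiquaver = 1; demisemiquaver = 1.
Sum: 6 + 6 + 8 + 12 + 1 + 1 = 34.
34 exceeds 32, so the answer is No.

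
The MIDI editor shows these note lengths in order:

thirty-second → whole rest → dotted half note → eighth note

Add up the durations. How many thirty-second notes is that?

Convert each value to thirty-second notes: thirty-second = 1; whole rest = 32; dotted half note = 24; eighth note = 4.
Total: 1 + 32 + 24 + 4 = 61 thirty-second notes.

61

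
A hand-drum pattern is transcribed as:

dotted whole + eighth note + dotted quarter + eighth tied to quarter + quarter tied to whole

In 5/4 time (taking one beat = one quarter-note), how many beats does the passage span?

One quarter-note beat = 2 eighth notes.
Express everything in eighth notes: dotted whole = 12; eighth note = 1; dotted quarter = 3; eighth tied to quarter (eighth + quarter) = 3; quarter tied to whole (quarter + whole) = 10.
Altogether 12 + 1 + 3 + 3 + 10 = 29.
29 ÷ 2 = 14.5 beats.

14.5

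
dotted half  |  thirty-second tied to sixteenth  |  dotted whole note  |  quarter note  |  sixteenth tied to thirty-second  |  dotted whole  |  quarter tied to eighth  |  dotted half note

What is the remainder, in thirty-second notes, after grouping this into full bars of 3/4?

2

One bar of 3/4 = 24 thirty-second notes.
Convert each value to thirty-second notes: dotted half = 24; thirty-second tied to sixteenth (thirty-second + sixteenth) = 3; dotted whole note = 48; quarter note = 8; sixteenth tied to thirty-second (sixteenth + thirty-second) = 3; dotted whole = 48; quarter tied to eighth (quarter + eighth) = 12; dotted half note = 24.
Adding: 24 + 3 + 48 + 8 + 3 + 48 + 12 + 24 = 170.
170 ÷ 24 = 7 complete bars with 2 thirty-second notes remaining.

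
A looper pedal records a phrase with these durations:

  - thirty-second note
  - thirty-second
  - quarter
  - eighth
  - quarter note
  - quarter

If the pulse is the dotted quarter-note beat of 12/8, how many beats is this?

2.5

One dotted quarter-note beat = 12 thirty-second notes.
Convert each value to thirty-second notes: thirty-second note = 1; thirty-second = 1; quarter = 8; eighth = 4; quarter note = 8; quarter = 8.
Sum: 1 + 1 + 8 + 4 + 8 + 8 = 30.
30 ÷ 12 = 2.5 beats.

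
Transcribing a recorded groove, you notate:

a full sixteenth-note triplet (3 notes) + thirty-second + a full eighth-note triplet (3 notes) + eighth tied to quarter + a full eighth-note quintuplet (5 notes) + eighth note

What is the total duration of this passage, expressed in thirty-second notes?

45

Convert each value to thirty-second notes: a full sixteenth-note triplet (3 notes) (three triplet sixteenths span one eighth) = 4; thirty-second = 1; a full eighth-note triplet (3 notes) (three triplet eighths span one quarter) = 8; eighth tied to quarter (eighth + quarter) = 12; a full eighth-note quintuplet (5 notes) (five quintuplet eighths span one half) = 16; eighth note = 4.
Adding: 4 + 1 + 8 + 12 + 16 + 4 = 45 thirty-second notes.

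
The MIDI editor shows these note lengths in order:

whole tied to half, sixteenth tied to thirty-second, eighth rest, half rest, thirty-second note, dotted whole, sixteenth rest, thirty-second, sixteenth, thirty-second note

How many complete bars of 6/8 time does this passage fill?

5

One bar of 6/8 = 24 thirty-second notes.
Express everything in thirty-second notes: whole tied to half (whole + half) = 48; sixteenth tied to thirty-second (sixteenth + thirty-second) = 3; eighth rest = 4; half rest = 16; thirty-second note = 1; dotted whole = 48; sixteenth rest = 2; thirty-second = 1; sixteenth = 2; thirty-second note = 1.
Sum: 48 + 3 + 4 + 16 + 1 + 48 + 2 + 1 + 2 + 1 = 126.
126 ÷ 24 = 5 complete bars with 6 left over.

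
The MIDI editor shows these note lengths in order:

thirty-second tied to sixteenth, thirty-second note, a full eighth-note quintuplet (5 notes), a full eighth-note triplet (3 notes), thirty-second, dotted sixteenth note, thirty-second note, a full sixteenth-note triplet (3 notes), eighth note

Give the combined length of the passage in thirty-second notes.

41

Express everything in thirty-second notes: thirty-second tied to sixteenth (thirty-second + sixteenth) = 3; thirty-second note = 1; a full eighth-note quintuplet (5 notes) (five quintuplet eighths span one half) = 16; a full eighth-note triplet (3 notes) (three triplet eighths span one quarter) = 8; thirty-second = 1; dotted sixteenth note = 3; thirty-second note = 1; a full sixteenth-note triplet (3 notes) (three triplet sixteenths span one eighth) = 4; eighth note = 4.
Total: 3 + 1 + 16 + 8 + 1 + 3 + 1 + 4 + 4 = 41 thirty-second notes.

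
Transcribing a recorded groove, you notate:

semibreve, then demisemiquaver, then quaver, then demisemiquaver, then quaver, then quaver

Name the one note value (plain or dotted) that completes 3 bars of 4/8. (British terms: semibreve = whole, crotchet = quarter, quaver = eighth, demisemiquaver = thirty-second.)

sixteenth note

3 bars of 4/8 = 48 thirty-second notes.
Convert each value to thirty-second notes: semibreve = 32; demisemiquaver = 1; quaver = 4; demisemiquaver = 1; quaver = 4; quaver = 4.
Sum: 32 + 1 + 4 + 1 + 4 + 4 = 46.
Remaining: 48 − 46 = 2 thirty-second notes, which is a sixteenth note.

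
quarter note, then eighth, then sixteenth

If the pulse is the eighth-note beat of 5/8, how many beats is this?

One eighth-note beat = 2 sixteenth notes.
Each duration in sixteenth notes: quarter note = 4; eighth = 2; sixteenth = 1.
Sum: 4 + 2 + 1 = 7.
7 ÷ 2 = 3.5 beats.

3.5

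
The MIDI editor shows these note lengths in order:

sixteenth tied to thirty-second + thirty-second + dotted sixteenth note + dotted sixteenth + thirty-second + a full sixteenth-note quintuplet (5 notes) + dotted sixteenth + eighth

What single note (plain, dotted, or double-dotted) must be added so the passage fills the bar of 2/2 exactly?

dotted eighth note

The bar of 2/2 = 32 thirty-second notes.
Working in thirty-second notes: sixteenth tied to thirty-second (sixteenth + thirty-second) = 3; thirty-second = 1; dotted sixteenth note = 3; dotted sixteenth = 3; thirty-second = 1; a full sixteenth-note quintuplet (5 notes) (five quintuplet sixteenths span one quarter) = 8; dotted sixteenth = 3; eighth = 4.
Sum: 3 + 1 + 3 + 3 + 1 + 8 + 3 + 4 = 26.
Remaining: 32 − 26 = 6 thirty-second notes, which is a dotted eighth note.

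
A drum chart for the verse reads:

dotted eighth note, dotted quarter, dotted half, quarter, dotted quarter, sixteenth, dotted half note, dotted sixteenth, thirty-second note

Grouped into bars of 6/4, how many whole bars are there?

One bar of 6/4 = 48 thirty-second notes.
Express everything in thirty-second notes: dotted eighth note = 6; dotted quarter = 12; dotted half = 24; quarter = 8; dotted quarter = 12; sixteenth = 2; dotted half note = 24; dotted sixteenth = 3; thirty-second note = 1.
Altogether 6 + 12 + 24 + 8 + 12 + 2 + 24 + 3 + 1 = 92.
92 ÷ 48 = 1 complete bar with 44 left over.

1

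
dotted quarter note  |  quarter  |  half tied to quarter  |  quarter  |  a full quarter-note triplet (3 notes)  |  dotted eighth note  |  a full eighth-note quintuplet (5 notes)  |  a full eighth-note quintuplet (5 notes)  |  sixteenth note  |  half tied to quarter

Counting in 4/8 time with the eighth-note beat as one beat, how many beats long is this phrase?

One eighth-note beat = 2 sixteenth notes.
Express everything in sixteenth notes: dotted quarter note = 6; quarter = 4; half tied to quarter (half + quarter) = 12; quarter = 4; a full quarter-note triplet (3 notes) (three triplet quarters span one half) = 8; dotted eighth note = 3; a full eighth-note quintuplet (5 notes) (five quintuplet eighths span one half) = 8; a full eighth-note quintuplet (5 notes) (five quintuplet eighths span one half) = 8; sixteenth note = 1; half tied to quarter (half + quarter) = 12.
Adding: 6 + 4 + 12 + 4 + 8 + 3 + 8 + 8 + 1 + 12 = 66.
66 ÷ 2 = 33 beats.

33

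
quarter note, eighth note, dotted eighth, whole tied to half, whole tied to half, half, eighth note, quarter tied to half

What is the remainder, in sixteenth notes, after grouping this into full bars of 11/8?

One bar of 11/8 = 22 sixteenth notes.
Express everything in sixteenth notes: quarter note = 4; eighth note = 2; dotted eighth = 3; whole tied to half (whole + half) = 24; whole tied to half (whole + half) = 24; half = 8; eighth note = 2; quarter tied to half (quarter + half) = 12.
Adding: 4 + 2 + 3 + 24 + 24 + 8 + 2 + 12 = 79.
79 ÷ 22 = 3 complete bars with 13 sixteenth notes remaining.

13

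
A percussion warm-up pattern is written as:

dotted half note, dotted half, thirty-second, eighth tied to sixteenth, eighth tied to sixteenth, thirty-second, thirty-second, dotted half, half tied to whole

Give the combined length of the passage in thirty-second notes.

Convert each value to thirty-second notes: dotted half note = 24; dotted half = 24; thirty-second = 1; eighth tied to sixteenth (eighth + sixteenth) = 6; eighth tied to sixteenth (eighth + sixteenth) = 6; thirty-second = 1; thirty-second = 1; dotted half = 24; half tied to whole (half + whole) = 48.
Adding: 24 + 24 + 1 + 6 + 6 + 1 + 1 + 24 + 48 = 135 thirty-second notes.

135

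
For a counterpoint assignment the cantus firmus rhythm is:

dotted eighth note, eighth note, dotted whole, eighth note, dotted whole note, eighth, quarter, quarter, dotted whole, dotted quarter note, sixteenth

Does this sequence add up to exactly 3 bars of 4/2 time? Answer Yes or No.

Yes

One bar of 4/2 = 32 sixteenth notes, so 3 bars = 96.
Each duration in sixteenth notes: dotted eighth note = 3; eighth note = 2; dotted whole = 24; eighth note = 2; dotted whole note = 24; eighth = 2; quarter = 4; quarter = 4; dotted whole = 24; dotted quarter note = 6; sixteenth = 1.
Sum: 3 + 2 + 24 + 2 + 24 + 2 + 4 + 4 + 24 + 6 + 1 = 96.
96 equals 96, so the answer is Yes.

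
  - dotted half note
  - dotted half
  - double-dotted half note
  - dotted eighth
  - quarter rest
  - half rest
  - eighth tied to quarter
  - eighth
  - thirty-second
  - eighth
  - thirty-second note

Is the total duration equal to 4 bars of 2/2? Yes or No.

One bar of 2/2 = 32 thirty-second notes, so 4 bars = 128.
Express everything in thirty-second notes: dotted half note = 24; dotted half = 24; double-dotted half note = 28; dotted eighth = 6; quarter rest = 8; half rest = 16; eighth tied to quarter (eighth + quarter) = 12; eighth = 4; thirty-second = 1; eighth = 4; thirty-second note = 1.
Adding: 24 + 24 + 28 + 6 + 8 + 16 + 12 + 4 + 1 + 4 + 1 = 128.
128 equals 128, so the answer is Yes.

Yes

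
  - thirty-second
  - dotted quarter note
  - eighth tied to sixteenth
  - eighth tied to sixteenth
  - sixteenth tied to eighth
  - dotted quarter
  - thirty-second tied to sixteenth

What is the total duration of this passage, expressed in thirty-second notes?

46

Working in thirty-second notes: thirty-second = 1; dotted quarter note = 12; eighth tied to sixteenth (eighth + sixteenth) = 6; eighth tied to sixteenth (eighth + sixteenth) = 6; sixteenth tied to eighth (sixteenth + eighth) = 6; dotted quarter = 12; thirty-second tied to sixteenth (thirty-second + sixteenth) = 3.
Sum: 1 + 12 + 6 + 6 + 6 + 12 + 3 = 46 thirty-second notes.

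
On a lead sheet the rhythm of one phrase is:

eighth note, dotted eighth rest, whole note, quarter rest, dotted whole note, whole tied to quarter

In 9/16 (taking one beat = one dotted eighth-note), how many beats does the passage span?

One dotted eighth-note beat = 3 sixteenth notes.
In sixteenth notes: eighth note = 2; dotted eighth rest = 3; whole note = 16; quarter rest = 4; dotted whole note = 24; whole tied to quarter (whole + quarter) = 20.
Adding: 2 + 3 + 16 + 4 + 24 + 20 = 69.
69 ÷ 3 = 23 beats.

23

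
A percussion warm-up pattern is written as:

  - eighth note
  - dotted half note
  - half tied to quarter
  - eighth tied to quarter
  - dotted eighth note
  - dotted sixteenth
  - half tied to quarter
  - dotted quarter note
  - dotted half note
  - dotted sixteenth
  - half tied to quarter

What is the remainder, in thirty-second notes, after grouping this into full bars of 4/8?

0

One bar of 4/8 = 16 thirty-second notes.
Each duration in thirty-second notes: eighth note = 4; dotted half note = 24; half tied to quarter (half + quarter) = 24; eighth tied to quarter (eighth + quarter) = 12; dotted eighth note = 6; dotted sixteenth = 3; half tied to quarter (half + quarter) = 24; dotted quarter note = 12; dotted half note = 24; dotted sixteenth = 3; half tied to quarter (half + quarter) = 24.
Altogether 4 + 24 + 24 + 12 + 6 + 3 + 24 + 12 + 24 + 3 + 24 = 160.
160 ÷ 16 = 10 complete bars with 0 thirty-second notes remaining.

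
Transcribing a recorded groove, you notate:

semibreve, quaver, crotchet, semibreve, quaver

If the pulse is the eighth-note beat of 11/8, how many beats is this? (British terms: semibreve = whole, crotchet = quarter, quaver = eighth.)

20

One eighth-note beat = 2 sixteenth notes.
Convert each value to sixteenth notes: semibreve = 16; quaver = 2; crotchet = 4; semibreve = 16; quaver = 2.
Adding: 16 + 2 + 4 + 16 + 2 = 40.
40 ÷ 2 = 20 beats.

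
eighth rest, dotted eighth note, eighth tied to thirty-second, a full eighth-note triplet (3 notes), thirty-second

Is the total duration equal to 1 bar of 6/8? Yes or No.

One bar of 6/8 = 24 thirty-second notes.
Working in thirty-second notes: eighth rest = 4; dotted eighth note = 6; eighth tied to thirty-second (eighth + thirty-second) = 5; a full eighth-note triplet (3 notes) (three triplet eighths span one quarter) = 8; thirty-second = 1.
Adding: 4 + 6 + 5 + 8 + 1 = 24.
24 equals 24, so the answer is Yes.

Yes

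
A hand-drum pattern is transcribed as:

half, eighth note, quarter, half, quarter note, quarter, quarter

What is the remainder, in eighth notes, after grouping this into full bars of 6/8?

One bar of 6/8 = 6 eighth notes.
Each duration in eighth notes: half = 4; eighth note = 1; quarter = 2; half = 4; quarter note = 2; quarter = 2; quarter = 2.
Altogether 4 + 1 + 2 + 4 + 2 + 2 + 2 = 17.
17 ÷ 6 = 2 complete bars with 5 eighth notes remaining.

5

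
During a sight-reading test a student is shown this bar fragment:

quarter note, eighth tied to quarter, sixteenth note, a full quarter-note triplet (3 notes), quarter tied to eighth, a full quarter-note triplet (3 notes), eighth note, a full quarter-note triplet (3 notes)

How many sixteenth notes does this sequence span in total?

In sixteenth notes: quarter note = 4; eighth tied to quarter (eighth + quarter) = 6; sixteenth note = 1; a full quarter-note triplet (3 notes) (three triplet quarters span one half) = 8; quarter tied to eighth (quarter + eighth) = 6; a full quarter-note triplet (3 notes) (three triplet quarters span one half) = 8; eighth note = 2; a full quarter-note triplet (3 notes) (three triplet quarters span one half) = 8.
Adding: 4 + 6 + 1 + 8 + 6 + 8 + 2 + 8 = 43 sixteenth notes.

43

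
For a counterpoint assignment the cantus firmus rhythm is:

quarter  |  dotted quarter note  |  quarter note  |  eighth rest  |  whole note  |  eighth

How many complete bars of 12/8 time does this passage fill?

1

One bar of 12/8 = 12 eighth notes.
Each duration in eighth notes: quarter = 2; dotted quarter note = 3; quarter note = 2; eighth rest = 1; whole note = 8; eighth = 1.
Adding: 2 + 3 + 2 + 1 + 8 + 1 = 17.
17 ÷ 12 = 1 complete bar with 5 left over.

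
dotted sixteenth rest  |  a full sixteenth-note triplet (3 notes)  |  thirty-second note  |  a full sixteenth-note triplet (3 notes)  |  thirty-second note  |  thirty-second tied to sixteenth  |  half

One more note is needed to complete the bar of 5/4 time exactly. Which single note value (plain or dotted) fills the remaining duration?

The bar of 5/4 = 40 thirty-second notes.
Convert each value to thirty-second notes: dotted sixteenth rest = 3; a full sixteenth-note triplet (3 notes) (three triplet sixteenths span one eighth) = 4; thirty-second note = 1; a full sixteenth-note triplet (3 notes) (three triplet sixteenths span one eighth) = 4; thirty-second note = 1; thirty-second tied to sixteenth (thirty-second + sixteenth) = 3; half = 16.
Total: 3 + 4 + 1 + 4 + 1 + 3 + 16 = 32.
Remaining: 40 − 32 = 8 thirty-second notes, which is a quarter note.

quarter note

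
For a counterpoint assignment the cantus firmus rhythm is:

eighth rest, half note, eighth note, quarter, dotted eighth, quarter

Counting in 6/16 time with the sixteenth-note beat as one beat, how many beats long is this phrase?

One sixteenth-note beat = 2 thirty-second notes.
Express everything in thirty-second notes: eighth rest = 4; half note = 16; eighth note = 4; quarter = 8; dotted eighth = 6; quarter = 8.
Total: 4 + 16 + 4 + 8 + 6 + 8 = 46.
46 ÷ 2 = 23 beats.

23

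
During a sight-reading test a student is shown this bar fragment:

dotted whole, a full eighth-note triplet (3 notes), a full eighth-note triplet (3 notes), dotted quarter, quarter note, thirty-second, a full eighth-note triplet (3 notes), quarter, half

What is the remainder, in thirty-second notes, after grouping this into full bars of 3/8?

9

One bar of 3/8 = 12 thirty-second notes.
Convert each value to thirty-second notes: dotted whole = 48; a full eighth-note triplet (3 notes) (three triplet eighths span one quarter) = 8; a full eighth-note triplet (3 notes) (three triplet eighths span one quarter) = 8; dotted quarter = 12; quarter note = 8; thirty-second = 1; a full eighth-note triplet (3 notes) (three triplet eighths span one quarter) = 8; quarter = 8; half = 16.
Sum: 48 + 8 + 8 + 12 + 8 + 1 + 8 + 8 + 16 = 117.
117 ÷ 12 = 9 complete bars with 9 thirty-second notes remaining.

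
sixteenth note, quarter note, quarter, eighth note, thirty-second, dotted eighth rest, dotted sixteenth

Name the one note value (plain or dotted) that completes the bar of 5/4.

quarter note

The bar of 5/4 = 40 thirty-second notes.
Working in thirty-second notes: sixteenth note = 2; quarter note = 8; quarter = 8; eighth note = 4; thirty-second = 1; dotted eighth rest = 6; dotted sixteenth = 3.
Sum: 2 + 8 + 8 + 4 + 1 + 6 + 3 = 32.
Remaining: 40 − 32 = 8 thirty-second notes, which is a quarter note.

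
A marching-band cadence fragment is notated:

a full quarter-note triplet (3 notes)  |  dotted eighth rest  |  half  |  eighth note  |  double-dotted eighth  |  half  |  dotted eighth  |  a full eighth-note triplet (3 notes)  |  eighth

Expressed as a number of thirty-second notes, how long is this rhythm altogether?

Express everything in thirty-second notes: a full quarter-note triplet (3 notes) (three triplet quarters span one half) = 16; dotted eighth rest = 6; half = 16; eighth note = 4; double-dotted eighth = 7; half = 16; dotted eighth = 6; a full eighth-note triplet (3 notes) (three triplet eighths span one quarter) = 8; eighth = 4.
Total: 16 + 6 + 16 + 4 + 7 + 16 + 6 + 8 + 4 = 83 thirty-second notes.

83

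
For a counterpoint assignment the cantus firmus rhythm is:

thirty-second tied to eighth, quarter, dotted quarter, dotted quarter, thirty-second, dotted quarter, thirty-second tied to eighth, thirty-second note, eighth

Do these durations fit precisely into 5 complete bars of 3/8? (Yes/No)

Yes

One bar of 3/8 = 12 thirty-second notes, so 5 bars = 60.
In thirty-second notes: thirty-second tied to eighth (thirty-second + eighth) = 5; quarter = 8; dotted quarter = 12; dotted quarter = 12; thirty-second = 1; dotted quarter = 12; thirty-second tied to eighth (thirty-second + eighth) = 5; thirty-second note = 1; eighth = 4.
Altogether 5 + 8 + 12 + 12 + 1 + 12 + 5 + 1 + 4 = 60.
60 equals 60, so the answer is Yes.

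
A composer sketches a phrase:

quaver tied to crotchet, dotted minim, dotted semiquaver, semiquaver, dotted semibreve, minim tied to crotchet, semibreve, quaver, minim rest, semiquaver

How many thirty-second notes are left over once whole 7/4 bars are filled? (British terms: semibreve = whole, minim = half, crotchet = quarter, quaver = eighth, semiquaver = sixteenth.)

55

One bar of 7/4 = 56 thirty-second notes.
Convert each value to thirty-second notes: quaver tied to crotchet (quaver + crotchet) = 12; dotted minim = 24; dotted semiquaver = 3; semiquaver = 2; dotted semibreve = 48; minim tied to crotchet (minim + crotchet) = 24; semibreve = 32; quaver = 4; minim rest = 16; semiquaver = 2.
Altogether 12 + 24 + 3 + 2 + 48 + 24 + 32 + 4 + 16 + 2 = 167.
167 ÷ 56 = 2 complete bars with 55 thirty-second notes remaining.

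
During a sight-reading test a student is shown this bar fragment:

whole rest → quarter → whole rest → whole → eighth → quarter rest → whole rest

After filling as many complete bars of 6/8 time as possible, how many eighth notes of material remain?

1

One bar of 6/8 = 6 eighth notes.
In eighth notes: whole rest = 8; quarter = 2; whole rest = 8; whole = 8; eighth = 1; quarter rest = 2; whole rest = 8.
Altogether 8 + 2 + 8 + 8 + 1 + 2 + 8 = 37.
37 ÷ 6 = 6 complete bars with 1 eighth note remaining.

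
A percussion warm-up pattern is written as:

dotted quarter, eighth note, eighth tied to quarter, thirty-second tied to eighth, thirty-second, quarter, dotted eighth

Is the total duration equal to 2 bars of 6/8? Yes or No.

One bar of 6/8 = 24 thirty-second notes, so 2 bars = 48.
Convert each value to thirty-second notes: dotted quarter = 12; eighth note = 4; eighth tied to quarter (eighth + quarter) = 12; thirty-second tied to eighth (thirty-second + eighth) = 5; thirty-second = 1; quarter = 8; dotted eighth = 6.
Altogether 12 + 4 + 12 + 5 + 1 + 8 + 6 = 48.
48 equals 48, so the answer is Yes.

Yes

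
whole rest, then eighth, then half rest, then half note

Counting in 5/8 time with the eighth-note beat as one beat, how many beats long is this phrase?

17

One eighth-note beat = 2 sixteenth notes.
Convert each value to sixteenth notes: whole rest = 16; eighth = 2; half rest = 8; half note = 8.
Altogether 16 + 2 + 8 + 8 = 34.
34 ÷ 2 = 17 beats.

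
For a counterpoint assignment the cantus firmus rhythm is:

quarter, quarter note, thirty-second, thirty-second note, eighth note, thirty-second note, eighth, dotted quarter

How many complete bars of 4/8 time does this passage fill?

One bar of 4/8 = 16 thirty-second notes.
Convert each value to thirty-second notes: quarter = 8; quarter note = 8; thirty-second = 1; thirty-second note = 1; eighth note = 4; thirty-second note = 1; eighth = 4; dotted quarter = 12.
Sum: 8 + 8 + 1 + 1 + 4 + 1 + 4 + 12 = 39.
39 ÷ 16 = 2 complete bars with 7 left over.

2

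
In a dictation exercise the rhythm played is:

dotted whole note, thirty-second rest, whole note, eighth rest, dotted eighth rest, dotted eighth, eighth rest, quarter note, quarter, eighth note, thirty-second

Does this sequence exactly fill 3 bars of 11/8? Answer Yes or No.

One bar of 11/8 = 44 thirty-second notes, so 3 bars = 132.
Convert each value to thirty-second notes: dotted whole note = 48; thirty-second rest = 1; whole note = 32; eighth rest = 4; dotted eighth rest = 6; dotted eighth = 6; eighth rest = 4; quarter note = 8; quarter = 8; eighth note = 4; thirty-second = 1.
Adding: 48 + 1 + 32 + 4 + 6 + 6 + 4 + 8 + 8 + 4 + 1 = 122.
122 falls short of 132, so the answer is No.

No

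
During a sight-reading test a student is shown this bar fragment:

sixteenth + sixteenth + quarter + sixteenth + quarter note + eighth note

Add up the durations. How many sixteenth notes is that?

Each duration in sixteenth notes: sixteenth = 1; sixteenth = 1; quarter = 4; sixteenth = 1; quarter note = 4; eighth note = 2.
Total: 1 + 1 + 4 + 1 + 4 + 2 = 13 sixteenth notes.

13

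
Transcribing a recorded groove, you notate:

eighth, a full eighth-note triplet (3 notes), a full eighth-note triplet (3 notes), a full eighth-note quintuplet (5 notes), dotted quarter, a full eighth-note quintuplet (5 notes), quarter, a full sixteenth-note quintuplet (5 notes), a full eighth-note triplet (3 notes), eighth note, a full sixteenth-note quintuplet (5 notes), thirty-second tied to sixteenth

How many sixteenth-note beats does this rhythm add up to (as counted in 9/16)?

One sixteenth-note beat = 2 thirty-second notes.
Each duration in thirty-second notes: eighth = 4; a full eighth-note triplet (3 notes) (three triplet eighths span one quarter) = 8; a full eighth-note triplet (3 notes) (three triplet eighths span one quarter) = 8; a full eighth-note quintuplet (5 notes) (five quintuplet eighths span one half) = 16; dotted quarter = 12; a full eighth-note quintuplet (5 notes) (five quintuplet eighths span one half) = 16; quarter = 8; a full sixteenth-note quintuplet (5 notes) (five quintuplet sixteenths span one quarter) = 8; a full eighth-note triplet (3 notes) (three triplet eighths span one quarter) = 8; eighth note = 4; a full sixteenth-note quintuplet (5 notes) (five quintuplet sixteenths span one quarter) = 8; thirty-second tied to sixteenth (thirty-second + sixteenth) = 3.
Sum: 4 + 8 + 8 + 16 + 12 + 16 + 8 + 8 + 8 + 4 + 8 + 3 = 103.
103 ÷ 2 = 51.5 beats.

51.5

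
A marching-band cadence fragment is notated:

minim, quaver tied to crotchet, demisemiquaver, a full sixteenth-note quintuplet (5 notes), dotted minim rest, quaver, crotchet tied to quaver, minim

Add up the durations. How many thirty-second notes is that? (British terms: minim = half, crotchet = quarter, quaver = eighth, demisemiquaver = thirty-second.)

In thirty-second notes: minim = 16; quaver tied to crotchet (quaver + crotchet) = 12; demisemiquaver = 1; a full sixteenth-note quintuplet (5 notes) (five quintuplet sixteenths span one quarter) = 8; dotted minim rest = 24; quaver = 4; crotchet tied to quaver (crotchet + quaver) = 12; minim = 16.
Total: 16 + 12 + 1 + 8 + 24 + 4 + 12 + 16 = 93 thirty-second notes.

93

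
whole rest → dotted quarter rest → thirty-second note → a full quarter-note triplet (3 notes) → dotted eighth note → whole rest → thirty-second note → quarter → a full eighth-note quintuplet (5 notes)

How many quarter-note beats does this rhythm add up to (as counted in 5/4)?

15.5

One quarter-note beat = 8 thirty-second notes.
Express everything in thirty-second notes: whole rest = 32; dotted quarter rest = 12; thirty-second note = 1; a full quarter-note triplet (3 notes) (three triplet quarters span one half) = 16; dotted eighth note = 6; whole rest = 32; thirty-second note = 1; quarter = 8; a full eighth-note quintuplet (5 notes) (five quintuplet eighths span one half) = 16.
Total: 32 + 12 + 1 + 16 + 6 + 32 + 1 + 8 + 16 = 124.
124 ÷ 8 = 15.5 beats.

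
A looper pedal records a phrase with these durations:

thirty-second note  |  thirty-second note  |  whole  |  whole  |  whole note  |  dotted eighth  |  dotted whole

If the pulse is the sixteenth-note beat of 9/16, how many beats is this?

76

One sixteenth-note beat = 2 thirty-second notes.
Each duration in thirty-second notes: thirty-second note = 1; thirty-second note = 1; whole = 32; whole = 32; whole note = 32; dotted eighth = 6; dotted whole = 48.
Sum: 1 + 1 + 32 + 32 + 32 + 6 + 48 = 152.
152 ÷ 2 = 76 beats.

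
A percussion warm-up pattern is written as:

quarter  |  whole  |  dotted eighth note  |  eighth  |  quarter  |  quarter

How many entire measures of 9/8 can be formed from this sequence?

1

One bar of 9/8 = 18 sixteenth notes.
Each duration in sixteenth notes: quarter = 4; whole = 16; dotted eighth note = 3; eighth = 2; quarter = 4; quarter = 4.
Total: 4 + 16 + 3 + 2 + 4 + 4 = 33.
33 ÷ 18 = 1 complete bar with 15 left over.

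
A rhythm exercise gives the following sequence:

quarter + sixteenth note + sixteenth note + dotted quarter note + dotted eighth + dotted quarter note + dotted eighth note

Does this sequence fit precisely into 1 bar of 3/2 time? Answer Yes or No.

One bar of 3/2 = 24 sixteenth notes.
Express everything in sixteenth notes: quarter = 4; sixteenth note = 1; sixteenth note = 1; dotted quarter note = 6; dotted eighth = 3; dotted quarter note = 6; dotted eighth note = 3.
Altogether 4 + 1 + 1 + 6 + 3 + 6 + 3 = 24.
24 equals 24, so the answer is Yes.

Yes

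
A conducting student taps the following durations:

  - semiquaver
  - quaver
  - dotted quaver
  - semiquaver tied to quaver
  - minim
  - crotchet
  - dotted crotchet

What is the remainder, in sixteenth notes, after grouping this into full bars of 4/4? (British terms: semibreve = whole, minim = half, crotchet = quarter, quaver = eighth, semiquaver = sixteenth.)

One bar of 4/4 = 16 sixteenth notes.
Each duration in sixteenth notes: semiquaver = 1; quaver = 2; dotted quaver = 3; semiquaver tied to quaver (semiquaver + quaver) = 3; minim = 8; crotchet = 4; dotted crotchet = 6.
Total: 1 + 2 + 3 + 3 + 8 + 4 + 6 = 27.
27 ÷ 16 = 1 complete bar with 11 sixteenth notes remaining.

11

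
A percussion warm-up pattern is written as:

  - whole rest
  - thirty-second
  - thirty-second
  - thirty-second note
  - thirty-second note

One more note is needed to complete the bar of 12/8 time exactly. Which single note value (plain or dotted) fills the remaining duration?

dotted quarter note

The bar of 12/8 = 48 thirty-second notes.
Working in thirty-second notes: whole rest = 32; thirty-second = 1; thirty-second = 1; thirty-second note = 1; thirty-second note = 1.
Sum: 32 + 1 + 1 + 1 + 1 = 36.
Remaining: 48 − 36 = 12 thirty-second notes, which is a dotted quarter note.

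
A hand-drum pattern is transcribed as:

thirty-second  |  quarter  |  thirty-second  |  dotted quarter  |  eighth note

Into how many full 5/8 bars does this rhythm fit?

1

One bar of 5/8 = 20 thirty-second notes.
Express everything in thirty-second notes: thirty-second = 1; quarter = 8; thirty-second = 1; dotted quarter = 12; eighth note = 4.
Total: 1 + 8 + 1 + 12 + 4 = 26.
26 ÷ 20 = 1 complete bar with 6 left over.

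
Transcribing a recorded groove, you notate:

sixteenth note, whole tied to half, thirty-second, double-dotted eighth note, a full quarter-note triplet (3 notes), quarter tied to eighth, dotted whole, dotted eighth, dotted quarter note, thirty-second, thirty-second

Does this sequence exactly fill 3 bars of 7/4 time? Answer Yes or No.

No

One bar of 7/4 = 56 thirty-second notes, so 3 bars = 168.
Each duration in thirty-second notes: sixteenth note = 2; whole tied to half (whole + half) = 48; thirty-second = 1; double-dotted eighth note = 7; a full quarter-note triplet (3 notes) (three triplet quarters span one half) = 16; quarter tied to eighth (quarter + eighth) = 12; dotted whole = 48; dotted eighth = 6; dotted quarter note = 12; thirty-second = 1; thirty-second = 1.
Total: 2 + 48 + 1 + 7 + 16 + 12 + 48 + 6 + 12 + 1 + 1 = 154.
154 falls short of 168, so the answer is No.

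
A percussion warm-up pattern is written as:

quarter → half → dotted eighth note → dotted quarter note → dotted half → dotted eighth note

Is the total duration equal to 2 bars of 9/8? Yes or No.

Yes

One bar of 9/8 = 18 sixteenth notes, so 2 bars = 36.
Each duration in sixteenth notes: quarter = 4; half = 8; dotted eighth note = 3; dotted quarter note = 6; dotted half = 12; dotted eighth note = 3.
Adding: 4 + 8 + 3 + 6 + 12 + 3 = 36.
36 equals 36, so the answer is Yes.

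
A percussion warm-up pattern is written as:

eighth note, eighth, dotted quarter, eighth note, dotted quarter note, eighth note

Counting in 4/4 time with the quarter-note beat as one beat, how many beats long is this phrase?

5

One quarter-note beat = 2 eighth notes.
Express everything in eighth notes: eighth note = 1; eighth = 1; dotted quarter = 3; eighth note = 1; dotted quarter note = 3; eighth note = 1.
Altogether 1 + 1 + 3 + 1 + 3 + 1 = 10.
10 ÷ 2 = 5 beats.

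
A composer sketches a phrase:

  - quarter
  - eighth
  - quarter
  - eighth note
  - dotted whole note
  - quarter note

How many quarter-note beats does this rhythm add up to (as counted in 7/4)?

One quarter-note beat = 2 eighth notes.
Each duration in eighth notes: quarter = 2; eighth = 1; quarter = 2; eighth note = 1; dotted whole note = 12; quarter note = 2.
Sum: 2 + 1 + 2 + 1 + 12 + 2 = 20.
20 ÷ 2 = 10 beats.

10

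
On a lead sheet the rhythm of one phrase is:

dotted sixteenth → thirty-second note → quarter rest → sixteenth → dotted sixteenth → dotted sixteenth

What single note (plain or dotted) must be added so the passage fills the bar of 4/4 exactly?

dotted quarter note

The bar of 4/4 = 32 thirty-second notes.
Working in thirty-second notes: dotted sixteenth = 3; thirty-second note = 1; quarter rest = 8; sixteenth = 2; dotted sixteenth = 3; dotted sixteenth = 3.
Sum: 3 + 1 + 8 + 2 + 3 + 3 = 20.
Remaining: 32 − 20 = 12 thirty-second notes, which is a dotted quarter note.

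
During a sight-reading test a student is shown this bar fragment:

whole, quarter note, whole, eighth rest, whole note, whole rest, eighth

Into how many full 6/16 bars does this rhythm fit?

One bar of 6/16 = 3 eighth notes.
Working in eighth notes: whole = 8; quarter note = 2; whole = 8; eighth rest = 1; whole note = 8; whole rest = 8; eighth = 1.
Sum: 8 + 2 + 8 + 1 + 8 + 8 + 1 = 36.
36 ÷ 3 = 12 complete bars with 0 left over.

12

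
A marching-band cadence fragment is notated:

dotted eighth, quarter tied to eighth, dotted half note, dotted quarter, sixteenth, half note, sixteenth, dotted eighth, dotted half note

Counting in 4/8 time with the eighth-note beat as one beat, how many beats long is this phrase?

One eighth-note beat = 2 sixteenth notes.
Each duration in sixteenth notes: dotted eighth = 3; quarter tied to eighth (quarter + eighth) = 6; dotted half note = 12; dotted quarter = 6; sixteenth = 1; half note = 8; sixteenth = 1; dotted eighth = 3; dotted half note = 12.
Total: 3 + 6 + 12 + 6 + 1 + 8 + 1 + 3 + 12 = 52.
52 ÷ 2 = 26 beats.

26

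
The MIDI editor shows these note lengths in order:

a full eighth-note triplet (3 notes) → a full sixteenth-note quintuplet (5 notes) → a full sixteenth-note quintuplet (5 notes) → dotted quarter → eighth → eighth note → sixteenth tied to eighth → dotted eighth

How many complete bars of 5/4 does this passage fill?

1

One bar of 5/4 = 20 sixteenth notes.
Express everything in sixteenth notes: a full eighth-note triplet (3 notes) (three triplet eighths span one quarter) = 4; a full sixteenth-note quintuplet (5 notes) (five quintuplet sixteenths span one quarter) = 4; a full sixteenth-note quintuplet (5 notes) (five quintuplet sixteenths span one quarter) = 4; dotted quarter = 6; eighth = 2; eighth note = 2; sixteenth tied to eighth (sixteenth + eighth) = 3; dotted eighth = 3.
Sum: 4 + 4 + 4 + 6 + 2 + 2 + 3 + 3 = 28.
28 ÷ 20 = 1 complete bar with 8 left over.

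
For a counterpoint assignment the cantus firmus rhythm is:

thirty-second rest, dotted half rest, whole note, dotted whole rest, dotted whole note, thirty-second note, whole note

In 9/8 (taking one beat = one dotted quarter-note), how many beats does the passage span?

15.5

One dotted quarter-note beat = 12 thirty-second notes.
Convert each value to thirty-second notes: thirty-second rest = 1; dotted half rest = 24; whole note = 32; dotted whole rest = 48; dotted whole note = 48; thirty-second note = 1; whole note = 32.
Sum: 1 + 24 + 32 + 48 + 48 + 1 + 32 = 186.
186 ÷ 12 = 15.5 beats.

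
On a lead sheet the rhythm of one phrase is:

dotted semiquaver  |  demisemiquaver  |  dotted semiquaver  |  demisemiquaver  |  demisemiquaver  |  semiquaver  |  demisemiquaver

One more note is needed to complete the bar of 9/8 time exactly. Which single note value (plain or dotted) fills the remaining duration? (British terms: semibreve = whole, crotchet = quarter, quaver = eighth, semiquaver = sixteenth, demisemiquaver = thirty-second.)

The bar of 9/8 = 36 thirty-second notes.
Express everything in thirty-second notes: dotted semiquaver = 3; demisemiquaver = 1; dotted semiquaver = 3; demisemiquaver = 1; demisemiquaver = 1; semiquaver = 2; demisemiquaver = 1.
Adding: 3 + 1 + 3 + 1 + 1 + 2 + 1 = 12.
Remaining: 36 − 12 = 24 thirty-second notes, which is a dotted half note.

dotted half note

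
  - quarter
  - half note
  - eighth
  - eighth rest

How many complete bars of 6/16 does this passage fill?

2

One bar of 6/16 = 3 eighth notes.
Each duration in eighth notes: quarter = 2; half note = 4; eighth = 1; eighth rest = 1.
Adding: 2 + 4 + 1 + 1 = 8.
8 ÷ 3 = 2 complete bars with 2 left over.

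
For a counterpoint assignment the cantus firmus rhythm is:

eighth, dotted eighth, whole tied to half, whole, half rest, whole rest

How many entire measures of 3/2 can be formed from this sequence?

One bar of 3/2 = 24 sixteenth notes.
Each duration in sixteenth notes: eighth = 2; dotted eighth = 3; whole tied to half (whole + half) = 24; whole = 16; half rest = 8; whole rest = 16.
Altogether 2 + 3 + 24 + 16 + 8 + 16 = 69.
69 ÷ 24 = 2 complete bars with 21 left over.

2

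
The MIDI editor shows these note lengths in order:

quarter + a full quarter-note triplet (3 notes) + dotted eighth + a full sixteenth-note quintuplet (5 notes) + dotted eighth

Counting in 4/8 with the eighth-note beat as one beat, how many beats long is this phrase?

One eighth-note beat = 2 sixteenth notes.
Working in sixteenth notes: quarter = 4; a full quarter-note triplet (3 notes) (three triplet quarters span one half) = 8; dotted eighth = 3; a full sixteenth-note quintuplet (5 notes) (five quintuplet sixteenths span one quarter) = 4; dotted eighth = 3.
Sum: 4 + 8 + 3 + 4 + 3 = 22.
22 ÷ 2 = 11 beats.

11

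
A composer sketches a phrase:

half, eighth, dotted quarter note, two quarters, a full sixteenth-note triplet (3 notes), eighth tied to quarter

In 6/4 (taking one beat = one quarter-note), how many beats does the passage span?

8

One quarter-note beat = 2 eighth notes.
In eighth notes: half = 4; eighth = 1; dotted quarter note = 3; quarter = 2; quarter = 2; a full sixteenth-note triplet (3 notes) (three triplet sixteenths span one eighth) = 1; eighth tied to quarter (eighth + quarter) = 3.
Adding: 4 + 1 + 3 + 2 + 2 + 1 + 3 = 16.
16 ÷ 2 = 8 beats.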